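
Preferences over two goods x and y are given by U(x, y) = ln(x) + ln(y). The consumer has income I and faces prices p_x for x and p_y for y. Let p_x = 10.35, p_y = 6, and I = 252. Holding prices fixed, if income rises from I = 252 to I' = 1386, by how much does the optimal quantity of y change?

Δy* = 94.5

MU_x/MU_y = (y)/(x); tangency sets this equal to p_x/p_y.
So p_y·y = p_x·x; combined with the budget, a share 0.5 of income goes to x.
Demand: x*(p_x,p_y,I) = 0.5·I/p_x and y* = 0.5·I/p_y.
At p_x=10.35, p_y=6, I=252: y* = 0.5·252/6 = 21.
At I' = 1386: y* = 115.5. Change: 115.5 − 21 = 94.5.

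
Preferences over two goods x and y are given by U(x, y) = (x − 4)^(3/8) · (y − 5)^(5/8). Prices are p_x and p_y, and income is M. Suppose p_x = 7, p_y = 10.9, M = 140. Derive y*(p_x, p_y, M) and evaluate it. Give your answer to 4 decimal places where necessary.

y* = 8.297

Let x' = x−4, y' = y−5. MRS = (3/5)·y'/x' = p_x/p_y.
After buying the subsistence bundle (4, 5), a share 0.375 of the remaining income goes to x: x* = 4 + 0.375·(M − 4p_x − 5p_y)/p_x.
Discretionary income = 140 − 4·7 − 5·10.9 = 57.5; y* = 5 + 0.625·57.5/10.9 = 8.297.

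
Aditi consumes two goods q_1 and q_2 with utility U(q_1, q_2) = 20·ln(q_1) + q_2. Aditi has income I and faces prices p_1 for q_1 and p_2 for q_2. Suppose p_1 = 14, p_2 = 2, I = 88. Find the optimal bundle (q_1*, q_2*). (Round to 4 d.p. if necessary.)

q_1* = 2.8571, q_2* = 24

So q_1*(p_1,p_2) = 20·p_2/p_1, independent of income; and q_2* = (I − 20·p_2)/p_2.
At the given prices: q_1* = 20·2/14 = 2.8571, and q_2* = 24.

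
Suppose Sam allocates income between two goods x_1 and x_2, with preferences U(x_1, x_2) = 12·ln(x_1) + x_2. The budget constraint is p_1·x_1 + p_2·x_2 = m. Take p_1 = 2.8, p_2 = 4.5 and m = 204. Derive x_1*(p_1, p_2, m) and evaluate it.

x_1* = 19.2857

So x_1*(p_1,p_2) = 12·p_2/p_1, independent of income; and x_2* = (m − 12·p_2)/p_2.
At the given prices: x_1* = 12·4.5/2.8 = 19.2857.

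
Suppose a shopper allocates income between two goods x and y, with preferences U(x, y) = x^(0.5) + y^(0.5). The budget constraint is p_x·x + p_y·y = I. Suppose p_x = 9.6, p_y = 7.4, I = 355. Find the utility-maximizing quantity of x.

x* = 16.0968

From the CES first-order condition, (y/x)^(0.5) = p_x/p_y.
Hence y/x = (p_x/p_y)^(1/(0.5)), i.e. raised to the 2 power.
With the ratio pinned down, the budget gives x* = I/(p_x + p_y·(y/x)) and y* = (y/x)·x*.
Numerically y/x = 1.68298, so x* = 355/(9.6 + 7.4·1.68298) = 16.0968.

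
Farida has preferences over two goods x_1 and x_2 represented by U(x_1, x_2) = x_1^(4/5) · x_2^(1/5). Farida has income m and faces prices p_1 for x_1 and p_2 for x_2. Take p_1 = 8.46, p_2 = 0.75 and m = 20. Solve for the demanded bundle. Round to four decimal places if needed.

x_1* = 1.8913, x_2* = 5.3333

The MRS is 4·x_2/x_1. Set MRS = p_1/p_2.
Rearranging, p_2·x_2 = (1/4)·p_1·x_1. Substituting into the budget gives p_1·x_1·(1 + (1/4)) = m.
Demand: x_1*(p_1,p_2,m) = 0.8·m/p_1 and x_2* = 0.2·m/p_2.
At p_1=8.46, p_2=0.75, m=20: x_1* = 0.8·20/8.46 = 1.8913, x_2* = 5.3333.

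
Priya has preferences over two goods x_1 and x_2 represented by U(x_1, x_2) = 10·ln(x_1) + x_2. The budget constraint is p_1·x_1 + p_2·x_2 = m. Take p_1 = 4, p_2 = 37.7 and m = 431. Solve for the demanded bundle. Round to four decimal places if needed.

x_1* = 94.25, x_2* = 1.4324

MU_x_1 = 10/x_1, MU_x_2 = 1. Tangency: 10/x_1 = p_1/p_2.
So x_1*(p_1,p_2) = 10·p_2/p_1, independent of income; and x_2* = (m − 10·p_2)/p_2.
At the given prices: x_1* = 10·37.7/4 = 94.25, and x_2* = 1.4324.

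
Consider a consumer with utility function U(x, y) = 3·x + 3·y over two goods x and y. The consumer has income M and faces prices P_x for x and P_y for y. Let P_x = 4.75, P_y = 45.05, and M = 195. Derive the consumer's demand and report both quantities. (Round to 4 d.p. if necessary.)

Numerically: x* = 41.0526, y* = 0.

x* = 41.0526, y* = 0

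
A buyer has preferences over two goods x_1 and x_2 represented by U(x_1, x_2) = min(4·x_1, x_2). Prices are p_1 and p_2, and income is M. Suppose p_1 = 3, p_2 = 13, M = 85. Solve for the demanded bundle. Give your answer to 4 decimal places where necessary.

x_1* = 1.5455, x_2* = 6.1818

Leontief preferences: the optimum is at the kink where x_1/1 = x_2/4, i.e. x_2 = 4·x_1.
Budget: p_1·x_1 + p_2·4·x_1 = M, so (p_1 + 4·p_2)·x_1 = M.
Demand: x_1*(p_1,p_2,M) = M/(p_1 + 4·p_2), x_2* = 4·M/(p_1 + 4·p_2).
Here 3 + 4·13 = 55, giving x_1* = 1.5455 and x_2* = 6.1818.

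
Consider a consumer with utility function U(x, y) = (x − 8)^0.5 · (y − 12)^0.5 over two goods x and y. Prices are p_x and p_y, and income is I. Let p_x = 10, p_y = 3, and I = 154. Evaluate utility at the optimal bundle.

V = 3.4689

This is Cobb-Douglas in (x−8, y−12): tangency gives 0.5·p_y·(y−12) = 0.5·p_x·(x−8).
Substituting into the budget: x* = 8 + 0.5·(I − 8·p_x − 12·p_y)/p_x, and y* = 12 + 0.5·(…)/p_y.
Discretionary income = 154 − 8·10 − 12·3 = 38; x* = 8 + 0.5·38/10 = 9.9; y* = 12 + 0.5·38/3 = 18.3333.
Utility at the optimum: U(9.9, 18.3333) = 3.4689.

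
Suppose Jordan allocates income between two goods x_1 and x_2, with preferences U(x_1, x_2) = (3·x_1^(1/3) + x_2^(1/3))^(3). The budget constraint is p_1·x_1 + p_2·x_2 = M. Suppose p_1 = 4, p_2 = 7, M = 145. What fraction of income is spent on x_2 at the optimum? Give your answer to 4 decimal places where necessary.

share on x_2 = 0.127

From the CES first-order condition, 3·(x_2/x_1)^(2/3) = p_1/p_2.
Solve for the ratio: x_2/x_1 = [(1/3)·p_1/p_2]^(1.5).
With the ratio pinned down, the budget gives x_1* = M/(p_1 + p_2·(x_2/x_1)) and x_2* = (x_2/x_1)·x_1*.
Numerically x_2/x_1 = 0.083131, so x_1* = 145/(4 + 7·0.083131) = 31.6462 and x_2* = 0.083131·31.6462 = 2.6308.
Expenditure on x_2: 7·2.6308 = 18.4154; share = 0.127.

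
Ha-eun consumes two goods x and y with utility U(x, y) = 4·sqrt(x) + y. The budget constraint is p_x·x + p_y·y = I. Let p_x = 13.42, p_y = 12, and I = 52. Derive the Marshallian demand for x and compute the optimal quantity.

Utility is quasi-linear in y; the FOC for x is 2/√x = p_x/p_y.
Solve: √x = 2·p_y/p_x, so x*(p_x,p_y) = (2·p_y/p_x)², and y* = (I − p_x·x*)/p_y.
Plugging in: x* = (2·12/13.42)² = 3.1983.

x* = 3.1983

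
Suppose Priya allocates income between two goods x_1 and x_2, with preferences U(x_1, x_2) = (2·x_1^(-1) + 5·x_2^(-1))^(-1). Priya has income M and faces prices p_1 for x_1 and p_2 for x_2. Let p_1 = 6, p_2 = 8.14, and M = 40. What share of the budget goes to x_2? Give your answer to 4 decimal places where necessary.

share on x_2 = 0.6481

With the ratio pinned down, the budget gives x_1* = M/(p_1 + p_2·(x_2/x_1)) and x_2* = (x_2/x_1)·x_1*.
Numerically x_2/x_1 = 1.35748, so x_1* = 40/(6 + 8.14·1.35748) = 2.3461 and x_2* = 1.35748·2.3461 = 3.1847.
Expenditure on x_2: 8.14·3.1847 = 25.9237; share = 0.6481.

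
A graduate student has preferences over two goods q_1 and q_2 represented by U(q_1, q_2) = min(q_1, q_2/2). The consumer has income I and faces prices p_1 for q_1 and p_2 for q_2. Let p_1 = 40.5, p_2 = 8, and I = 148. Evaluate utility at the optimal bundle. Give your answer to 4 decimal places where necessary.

With perfect complements, no substitution: consume in ratio q_1:q_2 = 1:2.
Budget: p_1·q_1 + p_2·2·q_1 = I, so (p_1 + 2·p_2)·q_1 = I.
Demand: q_1*(p_1,p_2,I) = I/(p_1 + 2·p_2), q_2* = 2·I/(p_1 + 2·p_2).
Here 40.5 + 2·8 = 56.5, giving q_1* = 2.6195 and q_2* = 5.2389.
Utility at the optimum: U(2.6195, 5.2389) = 2.6195.

V = 2.6195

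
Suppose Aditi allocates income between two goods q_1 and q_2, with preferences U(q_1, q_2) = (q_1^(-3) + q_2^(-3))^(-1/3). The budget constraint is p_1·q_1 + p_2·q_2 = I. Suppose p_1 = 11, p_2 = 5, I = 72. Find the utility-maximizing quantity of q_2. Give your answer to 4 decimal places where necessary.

q_2* = 5.1311

MU_q_1 ∝ q_1^(-4), MU_q_2 ∝ q_2^(-4), so MRS = (q_2/q_1)^(4) = p_1/p_2.
Hence q_2/q_1 = (p_1/p_2)^(1/(4)), i.e. raised to the 0.25 power.
With the ratio pinned down, the budget gives q_1* = I/(p_1 + p_2·(q_2/q_1)) and q_2* = (q_2/q_1)·q_1*.
Numerically q_2/q_1 = 1.217883, so q_1* = 72/(11 + 5·1.217883) = 4.2131 and q_2* = 1.217883·4.2131 = 5.1311.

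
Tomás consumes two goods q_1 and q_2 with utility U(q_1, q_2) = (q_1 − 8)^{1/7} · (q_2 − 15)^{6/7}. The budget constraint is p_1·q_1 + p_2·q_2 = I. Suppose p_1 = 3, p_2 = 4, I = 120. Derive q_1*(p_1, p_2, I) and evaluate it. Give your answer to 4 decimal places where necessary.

This is Cobb-Douglas in (q_1−8, q_2−15): tangency gives 1/7·p_2·(q_2−15) = 6/7·p_1·(q_1−8).
After buying the subsistence bundle (8, 15), a share 1/7 of the remaining income goes to q_1: q_1* = 8 + 1/7·(I − 8p_1 − 15p_2)/p_1.
Discretionary income = 120 − 8·3 − 15·4 = 36; q_1* = 8 + 1/7·36/3 = 9.7143.

q_1* = 9.7143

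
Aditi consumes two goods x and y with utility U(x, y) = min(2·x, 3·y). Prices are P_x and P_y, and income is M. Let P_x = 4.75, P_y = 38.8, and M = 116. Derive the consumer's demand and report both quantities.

x* = 3.7888, y* = 2.5259

With perfect complements, no substitution: consume in ratio x:y = 3:2.
Budget: P_x·x + P_y·(2/3)·x = M, so (3·P_x + 2·P_y)·x = 3·M.
Demand: x*(P_x,P_y,M) = 3·M/(3·P_x + 2·P_y), y* = 2·M/(3·P_x + 2·P_y).
Here 3·4.75 + 2·38.8 = 91.85, giving x* = 3.7888 and y* = 2.5259.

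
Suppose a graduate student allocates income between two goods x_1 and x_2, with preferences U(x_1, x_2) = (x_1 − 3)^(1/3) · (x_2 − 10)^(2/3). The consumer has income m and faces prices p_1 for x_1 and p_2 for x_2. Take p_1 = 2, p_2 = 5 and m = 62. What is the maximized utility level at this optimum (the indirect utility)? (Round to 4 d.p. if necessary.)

V = 0.8618

Let x_1' = x_1−3, x_2' = x_2−10. MRS = (1/2)·x_2'/x_1' = p_1/p_2.
Substituting into the budget: x_1* = 3 + 1/3·(m − 3·p_1 − 10·p_2)/p_1, and x_2* = 10 + 2/3·(…)/p_2.
Discretionary income = 62 − 3·2 − 10·5 = 6; x_1* = 3 + 1/3·6/2 = 4; x_2* = 10 + 2/3·6/5 = 10.8.
Utility at the optimum: U(4, 10.8) = 0.8618.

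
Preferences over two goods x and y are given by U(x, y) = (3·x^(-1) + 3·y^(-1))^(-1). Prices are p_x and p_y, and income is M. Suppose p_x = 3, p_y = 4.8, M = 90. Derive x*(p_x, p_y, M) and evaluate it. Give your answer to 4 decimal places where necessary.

x* = 13.2456

From the CES first-order condition, (y/x)^(2) = p_x/p_y.
Hence y/x = (p_x/p_y)^(1/(2)), i.e. raised to the 0.5 power.
With the ratio pinned down, the budget gives x* = M/(p_x + p_y·(y/x)) and y* = (y/x)·x*.
Numerically y/x = 0.790569, so x* = 90/(3 + 4.8·0.790569) = 13.2456.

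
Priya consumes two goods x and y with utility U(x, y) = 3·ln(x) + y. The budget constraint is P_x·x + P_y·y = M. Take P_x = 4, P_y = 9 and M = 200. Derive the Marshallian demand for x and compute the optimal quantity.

x* = 6.75

Set MRS = P_x/P_y: (3/x)/1 = P_x/P_y.
So x*(P_x,P_y) = 3·P_y/P_x, independent of income; and y* = (M − 3·P_y)/P_y.
At the given prices: x* = 3·9/4 = 6.75.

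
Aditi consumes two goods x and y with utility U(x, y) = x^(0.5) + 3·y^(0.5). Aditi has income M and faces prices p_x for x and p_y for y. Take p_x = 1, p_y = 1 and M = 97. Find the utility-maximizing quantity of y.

y* = 87.3

From the CES first-order condition, (1/3)·(y/x)^(0.5) = p_x/p_y.
Hence y/x = (3·p_x/p_y)^(1/(0.5)), i.e. raised to the 2 power.
With the ratio pinned down, the budget gives x* = M/(p_x + p_y·(y/x)) and y* = (y/x)·x*.
Numerically y/x = 9, so x* = 97/(1 + 1·9) = 9.7 and y* = 9·9.7 = 87.3.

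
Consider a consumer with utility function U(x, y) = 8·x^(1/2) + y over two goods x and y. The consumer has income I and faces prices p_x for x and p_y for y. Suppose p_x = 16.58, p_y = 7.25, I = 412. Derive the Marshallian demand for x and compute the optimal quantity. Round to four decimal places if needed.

x* = 3.0593

Set MRS = p_x/p_y: 4·x^(−1/2) = p_x/p_y.
Thus x* = (4·p_y/p_x)² — independent of I — with the rest of income spent on y.
Plugging in: x* = (4·7.25/16.58)² = 3.0593.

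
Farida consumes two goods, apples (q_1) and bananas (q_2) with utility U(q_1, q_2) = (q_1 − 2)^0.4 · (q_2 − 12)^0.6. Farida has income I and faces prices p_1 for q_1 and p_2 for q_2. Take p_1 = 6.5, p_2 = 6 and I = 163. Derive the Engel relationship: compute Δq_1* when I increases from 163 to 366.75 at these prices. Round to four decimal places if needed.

Δq_1* = 12.5385

Discretionary income = 163 − 2·6.5 − 12·6 = 78; q_1* = 2 + 0.4·78/6.5 = 6.8.
At I' = 366.75: q_1* = 19.3385. Change: 19.3385 − 6.8 = 12.5385.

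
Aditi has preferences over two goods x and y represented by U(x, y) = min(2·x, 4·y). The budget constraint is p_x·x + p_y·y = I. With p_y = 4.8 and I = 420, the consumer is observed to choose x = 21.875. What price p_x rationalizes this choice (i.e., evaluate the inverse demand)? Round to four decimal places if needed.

With perfect complements, no substitution: consume in ratio x:y = 4:2.
Budget: p_x·x + p_y·(1/2)·x = I, so (4·p_x + 2·p_y)·x = 4·I.
Demand: x*(p_x,p_y,I) = 4·I/(4·p_x + 2·p_y), y* = 2·I/(4·p_x + 2·p_y).
Set x* = 21.875 in the demand function and solve for p_x: p_x = 16.8.

p_x = 16.8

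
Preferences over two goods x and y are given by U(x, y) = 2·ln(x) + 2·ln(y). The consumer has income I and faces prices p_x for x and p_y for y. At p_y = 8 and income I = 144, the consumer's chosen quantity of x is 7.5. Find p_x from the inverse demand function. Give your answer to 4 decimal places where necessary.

p_x = 9.6

MU_x/MU_y = (2·y)/(2·x); tangency sets this equal to p_x/p_y.
Rearranging, p_y·y = p_x·x. Substituting into the budget gives p_x·x·(1 + 1) = I.
Demand: x*(p_x,p_y,I) = 0.5·I/p_x and y* = 0.5·I/p_y.
Set x* = 7.5 in the demand function and solve for p_x: p_x = 9.6.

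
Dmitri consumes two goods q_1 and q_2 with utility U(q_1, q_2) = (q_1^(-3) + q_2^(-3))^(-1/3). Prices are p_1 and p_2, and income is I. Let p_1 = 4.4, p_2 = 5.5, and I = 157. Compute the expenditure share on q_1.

share on q_1 = 0.4583

From the CES first-order condition, (q_2/q_1)^(4) = p_1/p_2.
Hence q_2/q_1 = (p_1/p_2)^(1/(4)), i.e. raised to the 0.25 power.
With the ratio pinned down, the budget gives q_1* = I/(p_1 + p_2·(q_2/q_1)) and q_2* = (q_2/q_1)·q_1*.
Numerically q_2/q_1 = 0.945742, so q_1* = 157/(4.4 + 5.5·0.945742) = 16.3515 and q_2* = 0.945742·16.3515 = 15.4643.
Expenditure on q_1: 4.4·16.3515 = 71.9465; share = 0.4583.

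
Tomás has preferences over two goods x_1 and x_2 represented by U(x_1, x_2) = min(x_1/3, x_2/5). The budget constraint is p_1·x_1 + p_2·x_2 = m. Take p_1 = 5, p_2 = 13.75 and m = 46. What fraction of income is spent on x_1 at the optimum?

With perfect complements, no substitution: consume in ratio x_1:x_2 = 3:5.
Budget: p_1·x_1 + p_2·(5/3)·x_1 = m, so (3·p_1 + 5·p_2)·x_1 = 3·m.
Demand: x_1*(p_1,p_2,m) = 3·m/(3·p_1 + 5·p_2), x_2* = 5·m/(3·p_1 + 5·p_2).
Here 3·5 + 5·13.75 = 83.75, giving x_1* = 1.6478 and x_2* = 2.7463.
Expenditure on x_1: 5·1.6478 = 8.2388; share = 0.1791.

share on x_1 = 0.1791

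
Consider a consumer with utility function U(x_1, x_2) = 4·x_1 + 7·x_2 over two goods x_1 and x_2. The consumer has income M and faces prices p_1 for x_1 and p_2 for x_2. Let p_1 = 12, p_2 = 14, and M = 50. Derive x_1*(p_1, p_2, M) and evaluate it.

Perfect substitutes: compare marginal utility per dollar. 4/p_1 vs 7/p_2 → 0.3333 vs 0.5.
x_2 gives more utility per dollar, so spend all income on x_2: x_2* = M/p_2, x_1* = 0.
Numerically: x_1* = 0, x_2* = 3.5714.

x_1* = 0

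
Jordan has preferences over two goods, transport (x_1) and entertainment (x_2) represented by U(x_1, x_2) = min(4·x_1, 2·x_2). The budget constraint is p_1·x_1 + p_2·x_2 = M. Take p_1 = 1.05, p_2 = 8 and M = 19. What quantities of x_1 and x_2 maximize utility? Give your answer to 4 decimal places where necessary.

x_1* = 1.1144, x_2* = 2.2287

With perfect complements, no substitution: consume in ratio x_1:x_2 = 2:4.
Budget: p_1·x_1 + p_2·2·x_1 = M, so (2·p_1 + 4·p_2)·x_1 = 2·M.
Demand: x_1*(p_1,p_2,M) = 2·M/(2·p_1 + 4·p_2), x_2* = 4·M/(2·p_1 + 4·p_2).
Here 2·1.05 + 4·8 = 34.1, giving x_1* = 1.1144 and x_2* = 2.2287.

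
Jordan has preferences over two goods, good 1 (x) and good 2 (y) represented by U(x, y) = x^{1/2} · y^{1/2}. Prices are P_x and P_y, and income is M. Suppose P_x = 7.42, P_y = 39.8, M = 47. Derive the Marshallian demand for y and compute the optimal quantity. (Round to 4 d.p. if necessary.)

y* = 0.5905

Tangency: MRS = y/x = P_x/P_y.
So 0.5·P_y·y = 0.5·P_x·x; combined with the budget, a share 0.5 of income goes to x.
Demand: x*(P_x,P_y,M) = 0.5·M/P_x and y* = 0.5·M/P_y.
At P_x=7.42, P_y=39.8, M=47: y* = 0.5·47/39.8 = 0.5905.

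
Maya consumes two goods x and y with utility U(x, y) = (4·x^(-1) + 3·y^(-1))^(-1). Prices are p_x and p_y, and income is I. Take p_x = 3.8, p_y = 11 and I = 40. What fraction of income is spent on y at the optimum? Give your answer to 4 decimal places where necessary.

share on y = 0.5957

Numerically y/x = 0.50901, so x* = 40/(3.8 + 11·0.50901) = 4.2557 and y* = 0.50901·4.2557 = 2.1662.
Expenditure on y: 11·2.1662 = 23.8283; share = 0.5957.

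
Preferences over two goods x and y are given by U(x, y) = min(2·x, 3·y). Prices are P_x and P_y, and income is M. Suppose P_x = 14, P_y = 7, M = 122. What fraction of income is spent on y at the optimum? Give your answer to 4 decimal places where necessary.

Leontief preferences: the optimum is at the kink where x/3 = y/2, i.e. y = (2/3)·x.
Budget: P_x·x + P_y·(2/3)·x = M, so (3·P_x + 2·P_y)·x = 3·M.
Demand: x*(P_x,P_y,M) = 3·M/(3·P_x + 2·P_y), y* = 2·M/(3·P_x + 2·P_y).
Here 3·14 + 2·7 = 56, giving x* = 6.5357 and y* = 4.3571.
Expenditure on y: 7·4.3571 = 30.5; share = 0.25.

share on y = 0.25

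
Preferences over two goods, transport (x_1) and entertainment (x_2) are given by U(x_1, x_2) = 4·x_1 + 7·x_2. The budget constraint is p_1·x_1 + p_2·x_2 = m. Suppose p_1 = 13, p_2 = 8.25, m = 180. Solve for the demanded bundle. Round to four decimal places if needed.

Perfect substitutes: compare marginal utility per dollar. 4/p_1 vs 7/p_2 → 0.3077 vs 0.8485.
x_2 gives more utility per dollar, so spend all income on x_2: x_2* = m/p_2, x_1* = 0.
Numerically: x_1* = 0, x_2* = 21.8182.

x_1* = 0, x_2* = 21.8182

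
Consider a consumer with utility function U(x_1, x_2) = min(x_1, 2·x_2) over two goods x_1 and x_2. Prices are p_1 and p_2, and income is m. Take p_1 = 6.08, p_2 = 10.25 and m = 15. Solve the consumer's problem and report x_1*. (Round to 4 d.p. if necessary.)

With perfect complements, no substitution: consume in ratio x_1:x_2 = 2:1.
Budget: p_1·x_1 + p_2·(1/2)·x_1 = m, so (2·p_1 + p_2)·x_1 = 2·m.
Demand: x_1*(p_1,p_2,m) = 2·m/(2·p_1 + p_2), x_2* = m/(2·p_1 + p_2).
Here 2·6.08 + 10.25 = 22.41, giving x_1* = 1.3387.

x_1* = 1.3387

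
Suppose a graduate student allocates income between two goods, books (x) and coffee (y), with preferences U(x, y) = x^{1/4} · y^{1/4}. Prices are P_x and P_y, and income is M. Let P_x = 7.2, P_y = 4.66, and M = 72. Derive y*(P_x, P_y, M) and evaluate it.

y* = 7.7253

The MRS is y/x. Set MRS = P_x/P_y.
Rearranging, P_y·y = P_x·x. Substituting into the budget gives P_x·x·(1 + 1) = M.
Demand: x*(P_x,P_y,M) = 0.5·M/P_x and y* = 0.5·M/P_y.
At P_x=7.2, P_y=4.66, M=72: y* = 0.5·72/4.66 = 7.7253.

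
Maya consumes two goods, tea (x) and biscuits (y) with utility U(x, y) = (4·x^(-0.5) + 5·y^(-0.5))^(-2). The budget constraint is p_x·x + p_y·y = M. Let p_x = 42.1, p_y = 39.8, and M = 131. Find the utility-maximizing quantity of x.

MRS = MU_x/MU_y = (4/5)·(y/x)^(1.5). Set equal to p_x/p_y.
Hence y/x = ((5/4)·p_x/p_y)^(1/(1.5)), i.e. raised to the 2/3 power.
With the ratio pinned down, the budget gives x* = M/(p_x + p_y·(y/x)) and y* = (y/x)·x*.
Numerically y/x = 1.204683, so x* = 131/(42.1 + 39.8·1.204683) = 1.4548.

x* = 1.4548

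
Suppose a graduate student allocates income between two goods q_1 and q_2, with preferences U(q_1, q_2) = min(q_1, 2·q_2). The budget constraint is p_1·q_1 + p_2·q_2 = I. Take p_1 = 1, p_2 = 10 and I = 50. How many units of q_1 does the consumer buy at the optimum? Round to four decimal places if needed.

Leontief preferences: the optimum is at the kink where q_1/2 = q_2/1, i.e. q_2 = (1/2)·q_1.
Budget: p_1·q_1 + p_2·(1/2)·q_1 = I, so (2·p_1 + p_2)·q_1 = 2·I.
Demand: q_1*(p_1,p_2,I) = 2·I/(2·p_1 + p_2), q_2* = I/(2·p_1 + p_2).
Here 2·1 + 10 = 12, giving q_1* = 8.3333.

q_1* = 8.3333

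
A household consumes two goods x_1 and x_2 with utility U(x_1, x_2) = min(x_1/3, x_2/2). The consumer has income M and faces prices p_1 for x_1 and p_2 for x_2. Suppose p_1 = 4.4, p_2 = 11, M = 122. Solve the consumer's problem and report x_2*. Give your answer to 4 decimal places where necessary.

x_2* = 6.9318

Leontief preferences: the optimum is at the kink where x_1/3 = x_2/2, i.e. x_2 = (2/3)·x_1.
Budget: p_1·x_1 + p_2·(2/3)·x_1 = M, so (3·p_1 + 2·p_2)·x_1 = 3·M.
Demand: x_1*(p_1,p_2,M) = 3·M/(3·p_1 + 2·p_2), x_2* = 2·M/(3·p_1 + 2·p_2).
Here 3·4.4 + 2·11 = 35.2, giving x_2* = 6.9318.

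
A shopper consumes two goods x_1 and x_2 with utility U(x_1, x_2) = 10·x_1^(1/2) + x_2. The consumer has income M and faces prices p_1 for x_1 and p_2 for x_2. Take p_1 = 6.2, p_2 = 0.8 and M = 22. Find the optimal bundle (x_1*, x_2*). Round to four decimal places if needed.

x_1* = 0.4162, x_2* = 24.2742

Utility is quasi-linear in x_2; the FOC for x_1 is 5/√x_1 = p_1/p_2.
Thus x_1* = (5·p_2/p_1)² — independent of M — with the rest of income spent on x_2.
Plugging in: x_1* = (5·0.8/6.2)² = 0.4162, x_2* = 24.2742.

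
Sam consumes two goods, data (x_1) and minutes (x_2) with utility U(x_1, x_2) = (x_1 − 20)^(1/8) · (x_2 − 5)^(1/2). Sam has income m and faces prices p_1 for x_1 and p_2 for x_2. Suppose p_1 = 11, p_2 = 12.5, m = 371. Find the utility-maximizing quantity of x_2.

x_2* = 10.664

This is Cobb-Douglas in (x_1−20, x_2−5): tangency gives 0.125·p_2·(x_2−5) = 0.5·p_1·(x_1−20).
Substituting into the budget: x_1* = 20 + 0.2·(m − 20·p_1 − 5·p_2)/p_1, and x_2* = 5 + 0.8·(…)/p_2.
Discretionary income = 371 − 20·11 − 5·12.5 = 88.5; x_2* = 5 + 0.8·88.5/12.5 = 10.664.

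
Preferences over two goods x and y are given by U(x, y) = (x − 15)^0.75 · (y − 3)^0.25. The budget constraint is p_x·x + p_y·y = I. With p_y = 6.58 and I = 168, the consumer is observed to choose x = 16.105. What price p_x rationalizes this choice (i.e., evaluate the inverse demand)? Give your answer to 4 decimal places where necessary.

This is Cobb-Douglas in (x−15, y−3): tangency gives 0.75·p_y·(y−3) = 0.25·p_x·(x−15).
Substituting into the budget: x* = 15 + 0.75·(I − 15·p_x − 3·p_y)/p_x, and y* = 3 + 0.25·(…)/p_y.
Set x* = 16.105 in the demand function and solve for p_x: p_x = 9.

p_x = 9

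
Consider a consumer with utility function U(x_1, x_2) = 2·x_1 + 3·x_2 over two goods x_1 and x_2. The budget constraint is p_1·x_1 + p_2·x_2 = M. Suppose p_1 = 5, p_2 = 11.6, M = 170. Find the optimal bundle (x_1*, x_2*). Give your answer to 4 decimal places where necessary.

x_1 gives more utility per dollar, so spend all income on x_1: x_1* = M/p_1, x_2* = 0.
Numerically: x_1* = 34, x_2* = 0.

x_1* = 34, x_2* = 0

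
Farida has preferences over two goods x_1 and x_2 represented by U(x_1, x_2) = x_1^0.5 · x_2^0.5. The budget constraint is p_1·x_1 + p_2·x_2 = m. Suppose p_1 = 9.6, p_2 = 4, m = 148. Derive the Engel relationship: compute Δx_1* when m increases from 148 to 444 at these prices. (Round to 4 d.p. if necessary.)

Δx_1* = 15.4167

Demand: x_1*(p_1,p_2,m) = 0.5·m/p_1 and x_2* = 0.5·m/p_2.
At p_1=9.6, p_2=4, m=148: x_1* = 0.5·148/9.6 = 7.7083.
At m' = 444: x_1* = 23.125. Change: 23.125 − 7.7083 = 15.4167.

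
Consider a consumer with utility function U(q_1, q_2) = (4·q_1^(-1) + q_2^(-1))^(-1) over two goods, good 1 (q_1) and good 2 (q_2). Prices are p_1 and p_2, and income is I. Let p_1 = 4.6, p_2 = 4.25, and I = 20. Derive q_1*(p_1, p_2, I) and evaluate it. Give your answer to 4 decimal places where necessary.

q_1* = 2.9365

Substitute q_2 = (q_2/q_1)·q_1 into the budget: q_1* = I/(p_1 + p_2·(q_2/q_1)).
Numerically q_2/q_1 = 0.520181, so q_1* = 20/(4.6 + 4.25·0.520181) = 2.9365.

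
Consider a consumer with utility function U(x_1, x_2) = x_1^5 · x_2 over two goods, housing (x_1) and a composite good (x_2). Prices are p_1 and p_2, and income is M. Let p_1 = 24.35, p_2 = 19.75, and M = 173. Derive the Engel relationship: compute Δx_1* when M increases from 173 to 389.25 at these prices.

Δx_1* = 7.4008

Tangency: MRS = 5·x_2/x_1 = p_1/p_2.
Rearranging, p_2·x_2 = (1/5)·p_1·x_1. Substituting into the budget gives p_1·x_1·(1 + (1/5)) = M.
Demand: x_1*(p_1,p_2,M) = 5/6·M/p_1 and x_2* = 1/6·M/p_2.
At p_1=24.35, p_2=19.75, M=173: x_1* = 5/6·173/24.35 = 5.9206.
At M' = 389.25: x_1* = 13.3214. Change: 13.3214 − 5.9206 = 7.4008.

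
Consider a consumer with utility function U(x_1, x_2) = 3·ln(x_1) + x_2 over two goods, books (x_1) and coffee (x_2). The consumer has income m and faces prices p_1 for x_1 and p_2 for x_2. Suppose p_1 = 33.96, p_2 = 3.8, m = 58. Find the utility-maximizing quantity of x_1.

MU_x_1 = 3/x_1, MU_x_2 = 1. Tangency: 3/x_1 = p_1/p_2.
So x_1*(p_1,p_2) = 3·p_2/p_1, independent of income; and x_2* = (m − 3·p_2)/p_2.
At the given prices: x_1* = 3·3.8/33.96 = 0.3357.

x_1* = 0.3357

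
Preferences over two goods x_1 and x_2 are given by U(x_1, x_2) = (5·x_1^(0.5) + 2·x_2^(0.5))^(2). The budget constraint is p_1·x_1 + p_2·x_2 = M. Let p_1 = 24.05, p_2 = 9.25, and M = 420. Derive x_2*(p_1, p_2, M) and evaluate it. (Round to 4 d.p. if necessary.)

From the CES first-order condition, (5/2)·(x_2/x_1)^(0.5) = p_1/p_2.
Hence x_2/x_1 = ((2/5)·p_1/p_2)^(1/(0.5)), i.e. raised to the 2 power.
Substitute x_2 = (x_2/x_1)·x_1 into the budget: x_1* = M/(p_1 + p_2·(x_2/x_1)).
Numerically x_2/x_1 = 1.0816, so x_1* = 420/(24.05 + 9.25·1.0816) = 12.3331 and x_2* = 1.0816·12.3331 = 13.3394.

x_2* = 13.3394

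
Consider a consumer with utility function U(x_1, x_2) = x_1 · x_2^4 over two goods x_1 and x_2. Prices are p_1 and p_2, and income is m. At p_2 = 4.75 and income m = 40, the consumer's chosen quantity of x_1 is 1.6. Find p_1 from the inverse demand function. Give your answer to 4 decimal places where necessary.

p_1 = 5

MU_x_1/MU_x_2 = (x_2)/(4·x_1); tangency sets this equal to p_1/p_2.
Rearranging, p_2·x_2 = 4·p_1·x_1. Substituting into the budget gives p_1·x_1·(1 + 4) = m.
Demand: x_1*(p_1,p_2,m) = 0.2·m/p_1 and x_2* = 0.8·m/p_2.
Set x_1* = 1.6 in the demand function and solve for p_1: p_1 = 5.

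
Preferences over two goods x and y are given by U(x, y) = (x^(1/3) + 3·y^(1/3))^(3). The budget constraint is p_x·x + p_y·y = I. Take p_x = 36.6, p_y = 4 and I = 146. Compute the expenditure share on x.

MU_x ∝ x^(-2/3), MU_y ∝ 3·y^(-2/3), so MRS = (1/3)·(y/x)^(2/3) = p_x/p_y.
Solve for the ratio: y/x = [3·p_x/p_y]^(1.5).
Substitute y = (y/x)·x into the budget: x* = I/(p_x + p_y·(y/x)).
Numerically y/x = 143.818092, so x* = 146/(36.6 + 4·143.818092) = 0.2386 and y* = 143.818092·0.2386 = 34.3167.
Expenditure on x: 36.6·0.2386 = 8.7332; share = 0.0598.

share on x = 0.0598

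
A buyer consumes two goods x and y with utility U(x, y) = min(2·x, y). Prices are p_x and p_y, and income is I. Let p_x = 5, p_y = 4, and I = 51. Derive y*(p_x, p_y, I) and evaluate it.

y* = 7.8462

Demand: x*(p_x,p_y,I) = I/(p_x + 2·p_y), y* = 2·I/(p_x + 2·p_y).
Here 5 + 2·4 = 13, giving y* = 7.8462.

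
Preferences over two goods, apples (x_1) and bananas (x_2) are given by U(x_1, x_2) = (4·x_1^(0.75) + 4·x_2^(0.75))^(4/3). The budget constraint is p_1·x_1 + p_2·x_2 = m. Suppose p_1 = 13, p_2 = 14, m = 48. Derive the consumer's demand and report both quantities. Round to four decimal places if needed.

Numerically x_2/x_1 = 0.743466, so x_1* = 48/(13 + 14·0.743466) = 2.0505 and x_2* = 0.743466·2.0505 = 1.5245.

x_1* = 2.0505, x_2* = 1.5245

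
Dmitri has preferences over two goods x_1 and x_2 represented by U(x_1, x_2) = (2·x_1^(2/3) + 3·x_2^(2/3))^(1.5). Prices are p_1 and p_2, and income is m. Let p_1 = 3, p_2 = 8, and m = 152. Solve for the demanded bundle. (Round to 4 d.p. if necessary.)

Numerically x_2/x_1 = 0.177979, so x_1* = 152/(3 + 8·0.177979) = 34.3594 and x_2* = 0.177979·34.3594 = 6.1152.

x_1* = 34.3594, x_2* = 6.1152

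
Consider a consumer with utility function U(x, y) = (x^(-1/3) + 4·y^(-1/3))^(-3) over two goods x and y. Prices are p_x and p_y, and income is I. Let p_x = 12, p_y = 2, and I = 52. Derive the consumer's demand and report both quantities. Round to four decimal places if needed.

x* = 1.5436, y* = 16.7381

With the ratio pinned down, the budget gives x* = I/(p_x + p_y·(y/x)) and y* = (y/x)·x*.
Numerically y/x = 10.843224, so x* = 52/(12 + 2·10.843224) = 1.5436 and y* = 10.843224·1.5436 = 16.7381.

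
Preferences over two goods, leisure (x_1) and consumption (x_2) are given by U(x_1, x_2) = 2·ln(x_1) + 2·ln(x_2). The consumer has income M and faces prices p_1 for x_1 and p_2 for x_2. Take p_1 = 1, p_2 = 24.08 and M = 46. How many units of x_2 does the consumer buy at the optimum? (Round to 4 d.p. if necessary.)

x_2* = 0.9551

The MRS is x_2/x_1. Set MRS = p_1/p_2.
Rearranging, p_2·x_2 = p_1·x_1. Substituting into the budget gives p_1·x_1·(1 + 1) = M.
Demand: x_1*(p_1,p_2,M) = 0.5·M/p_1 and x_2* = 0.5·M/p_2.
At p_1=1, p_2=24.08, M=46: x_2* = 0.5·46/24.08 = 0.9551.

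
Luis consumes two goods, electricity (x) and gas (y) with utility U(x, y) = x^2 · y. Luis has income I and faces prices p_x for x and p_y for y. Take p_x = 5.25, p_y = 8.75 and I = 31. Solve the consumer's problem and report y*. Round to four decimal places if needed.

y* = 1.181

Tangency: MRS = 2·y/x = p_x/p_y.
Rearranging, p_y·y = (1/2)·p_x·x. Substituting into the budget gives p_x·x·(1 + (1/2)) = I.
Demand: x*(p_x,p_y,I) = 2/3·I/p_x and y* = 1/3·I/p_y.
At p_x=5.25, p_y=8.75, I=31: y* = 1/3·31/8.75 = 1.181.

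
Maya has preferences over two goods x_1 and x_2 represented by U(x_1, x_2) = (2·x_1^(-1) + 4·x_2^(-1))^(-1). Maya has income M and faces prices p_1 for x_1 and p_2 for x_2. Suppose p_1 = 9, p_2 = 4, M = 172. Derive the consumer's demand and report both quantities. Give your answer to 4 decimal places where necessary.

x_1* = 9.8368, x_2* = 20.8671

MRS = MU_x_1/MU_x_2 = (1/2)·(x_2/x_1)^(2). Set equal to p_1/p_2.
Hence x_2/x_1 = (2·p_1/p_2)^(1/(2)), i.e. raised to the 0.5 power.
With the ratio pinned down, the budget gives x_1* = M/(p_1 + p_2·(x_2/x_1)) and x_2* = (x_2/x_1)·x_1*.
Numerically x_2/x_1 = 2.12132, so x_1* = 172/(9 + 4·2.12132) = 9.8368 and x_2* = 2.12132·9.8368 = 20.8671.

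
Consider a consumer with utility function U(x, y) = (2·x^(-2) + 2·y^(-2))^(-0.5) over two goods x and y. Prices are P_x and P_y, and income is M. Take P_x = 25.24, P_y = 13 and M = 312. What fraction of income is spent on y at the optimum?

Numerically y/x = 1.247523, so x* = 312/(25.24 + 13·1.247523) = 7.5257 and y* = 1.247523·7.5257 = 9.3885.
Expenditure on y: 13·9.3885 = 122.0507; share = 0.3912.

share on y = 0.3912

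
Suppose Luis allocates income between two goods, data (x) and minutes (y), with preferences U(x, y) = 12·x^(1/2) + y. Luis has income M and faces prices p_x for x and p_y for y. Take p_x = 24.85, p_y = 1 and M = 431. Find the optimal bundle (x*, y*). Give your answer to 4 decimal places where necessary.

x* = 0.0583, y* = 429.5513

Thus x* = (6·p_y/p_x)² — independent of M — with the rest of income spent on y.
Plugging in: x* = (6·1/24.85)² = 0.0583, y* = 429.5513.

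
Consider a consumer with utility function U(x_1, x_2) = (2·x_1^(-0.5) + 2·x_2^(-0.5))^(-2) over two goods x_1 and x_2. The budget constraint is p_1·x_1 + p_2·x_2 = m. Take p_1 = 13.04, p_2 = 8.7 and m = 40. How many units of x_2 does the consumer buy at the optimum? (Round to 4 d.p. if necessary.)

x_2* = 2.144

MU_x_1 ∝ 2·x_1^(-1.5), MU_x_2 ∝ 2·x_2^(-1.5), so MRS = (x_2/x_1)^(1.5) = p_1/p_2.
Solve for the ratio: x_2/x_1 = [p_1/p_2]^(2/3).
Substitute x_2 = (x_2/x_1)·x_1 into the budget: x_1* = m/(p_1 + p_2·(x_2/x_1)).
Numerically x_2/x_1 = 1.309701, so x_1* = 40/(13.04 + 8.7·1.309701) = 1.637 and x_2* = 1.309701·1.637 = 2.144.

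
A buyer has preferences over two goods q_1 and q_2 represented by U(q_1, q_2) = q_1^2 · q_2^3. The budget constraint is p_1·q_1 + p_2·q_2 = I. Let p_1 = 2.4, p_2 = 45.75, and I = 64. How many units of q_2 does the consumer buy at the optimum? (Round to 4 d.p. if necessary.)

q_2* = 0.8393

Tangency: MRS = (2/3)·q_2/q_1 = p_1/p_2.
So 2·p_2·q_2 = 3·p_1·q_1; combined with the budget, a share 0.4 of income goes to q_1.
Demand: q_1*(p_1,p_2,I) = 0.4·I/p_1 and q_2* = 0.6·I/p_2.
At p_1=2.4, p_2=45.75, I=64: q_2* = 0.6·64/45.75 = 0.8393.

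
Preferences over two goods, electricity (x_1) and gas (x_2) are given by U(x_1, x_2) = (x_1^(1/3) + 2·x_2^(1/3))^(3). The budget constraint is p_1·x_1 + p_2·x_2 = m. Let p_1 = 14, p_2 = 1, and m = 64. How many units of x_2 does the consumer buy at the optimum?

MU_x_1 ∝ x_1^(-2/3), MU_x_2 ∝ 2·x_2^(-2/3), so MRS = (1/2)·(x_2/x_1)^(2/3) = p_1/p_2.
Hence x_2/x_1 = (2·p_1/p_2)^(1/(2/3)), i.e. raised to the 1.5 power.
With the ratio pinned down, the budget gives x_1* = m/(p_1 + p_2·(x_2/x_1)) and x_2* = (x_2/x_1)·x_1*.
Numerically x_2/x_1 = 148.162073, so x_1* = 64/(14 + 1·148.162073) = 0.3947 and x_2* = 148.162073·0.3947 = 58.4747.

x_2* = 58.4747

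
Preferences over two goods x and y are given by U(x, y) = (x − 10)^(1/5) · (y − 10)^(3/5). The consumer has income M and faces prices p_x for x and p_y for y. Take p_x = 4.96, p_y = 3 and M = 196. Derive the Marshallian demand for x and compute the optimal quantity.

MRS = (1/3)·(y−10)/(x−10). Tangency with p_x/p_y gives y−10 = 3·(p_x/p_y)·(x−10).
After buying the subsistence bundle (10, 10), a share 0.25 of the remaining income goes to x: x* = 10 + 0.25·(M − 10p_x − 10p_y)/p_x.
Discretionary income = 196 − 10·4.96 − 10·3 = 116.4; x* = 10 + 0.25·116.4/4.96 = 15.8669.

x* = 15.8669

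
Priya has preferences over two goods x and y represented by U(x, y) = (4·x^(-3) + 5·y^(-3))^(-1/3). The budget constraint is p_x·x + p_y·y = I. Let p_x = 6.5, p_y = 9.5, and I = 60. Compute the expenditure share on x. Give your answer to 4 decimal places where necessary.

share on x = 0.4157

Numerically y/x = 0.961668, so x* = 60/(6.5 + 9.5·0.961668) = 3.8373 and y* = 0.961668·3.8373 = 3.6902.
Expenditure on x: 6.5·3.8373 = 24.9427; share = 0.4157.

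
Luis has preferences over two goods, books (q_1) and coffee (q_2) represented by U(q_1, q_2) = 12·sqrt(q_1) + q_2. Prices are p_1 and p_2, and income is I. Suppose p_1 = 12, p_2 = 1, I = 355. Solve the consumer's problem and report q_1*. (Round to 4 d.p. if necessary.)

Thus q_1* = (6·p_2/p_1)² — independent of I — with the rest of income spent on q_2.
Plugging in: q_1* = (6·1/12)² = 0.25.

q_1* = 0.25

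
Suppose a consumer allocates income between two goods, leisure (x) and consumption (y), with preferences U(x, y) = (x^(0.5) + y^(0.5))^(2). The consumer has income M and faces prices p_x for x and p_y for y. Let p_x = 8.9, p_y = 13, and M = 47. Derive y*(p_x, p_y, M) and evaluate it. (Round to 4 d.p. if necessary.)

y* = 1.4693

MU_x ∝ x^(-0.5), MU_y ∝ y^(-0.5), so MRS = (y/x)^(0.5) = p_x/p_y.
Solve for the ratio: y/x = [p_x/p_y]^(2).
Substitute y = (y/x)·x into the budget: x* = M/(p_x + p_y·(y/x)).
Numerically y/x = 0.468698, so x* = 47/(8.9 + 13·0.468698) = 3.1348 and y* = 0.468698·3.1348 = 1.4693.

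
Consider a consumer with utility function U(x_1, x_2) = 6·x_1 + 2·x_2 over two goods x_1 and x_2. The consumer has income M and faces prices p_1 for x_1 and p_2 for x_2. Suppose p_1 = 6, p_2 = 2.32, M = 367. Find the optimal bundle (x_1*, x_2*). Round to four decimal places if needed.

Perfect substitutes: compare marginal utility per dollar. 6/p_1 vs 2/p_2 → 1 vs 0.8621.
x_1 gives more utility per dollar, so spend all income on x_1: x_1* = M/p_1, x_2* = 0.
Numerically: x_1* = 61.1667, x_2* = 0.

x_1* = 61.1667, x_2* = 0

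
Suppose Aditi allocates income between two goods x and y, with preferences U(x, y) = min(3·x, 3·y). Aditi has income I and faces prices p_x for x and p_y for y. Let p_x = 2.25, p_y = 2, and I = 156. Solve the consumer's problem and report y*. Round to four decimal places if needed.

y* = 36.7059

Leontief preferences: the optimum is at the kink where x/3 = y/3, i.e. y = x.
Budget: p_x·x + p_y·x = I, so (3·p_x + 3·p_y)·x = 3·I.
Demand: x*(p_x,p_y,I) = 3·I/(3·p_x + 3·p_y), y* = 3·I/(3·p_x + 3·p_y).
Here 3·2.25 + 3·2 = 12.75, giving y* = 36.7059.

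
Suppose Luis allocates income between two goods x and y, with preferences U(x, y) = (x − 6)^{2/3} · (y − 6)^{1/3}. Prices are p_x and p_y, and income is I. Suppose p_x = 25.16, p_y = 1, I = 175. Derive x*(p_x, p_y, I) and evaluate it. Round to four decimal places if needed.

Let x' = x−6, y' = y−6. MRS = 2·y'/x' = p_x/p_y.
After buying the subsistence bundle (6, 6), a share 2/3 of the remaining income goes to x: x* = 6 + 2/3·(I − 6p_x − 6p_y)/p_x.
Discretionary income = 175 − 6·25.16 − 6·1 = 18.04; x* = 6 + 2/3·18.04/25.16 = 6.478.

x* = 6.478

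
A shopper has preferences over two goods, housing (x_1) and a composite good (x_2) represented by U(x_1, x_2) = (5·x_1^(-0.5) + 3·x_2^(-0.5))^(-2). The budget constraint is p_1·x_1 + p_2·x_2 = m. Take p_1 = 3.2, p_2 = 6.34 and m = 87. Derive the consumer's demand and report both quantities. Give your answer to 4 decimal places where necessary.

MRS = MU_x_1/MU_x_2 = (5/3)·(x_2/x_1)^(1.5). Set equal to p_1/p_2.
Solve for the ratio: x_2/x_1 = [(3/5)·p_1/p_2]^(2/3).
With the ratio pinned down, the budget gives x_1* = m/(p_1 + p_2·(x_2/x_1)) and x_2* = (x_2/x_1)·x_1*.
Numerically x_2/x_1 = 0.450963, so x_1* = 87/(3.2 + 6.34·0.450963) = 14.3585 and x_2* = 0.450963·14.3585 = 6.4752.

x_1* = 14.3585, x_2* = 6.4752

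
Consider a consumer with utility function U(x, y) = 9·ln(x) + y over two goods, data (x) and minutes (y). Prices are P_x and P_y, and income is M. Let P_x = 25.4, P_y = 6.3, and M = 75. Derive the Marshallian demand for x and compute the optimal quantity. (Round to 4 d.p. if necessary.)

Set MRS = P_x/P_y: (9/x)/1 = P_x/P_y.
So x*(P_x,P_y) = 9·P_y/P_x, independent of income; and y* = (M − 9·P_y)/P_y.
At the given prices: x* = 9·6.3/25.4 = 2.2323.

x* = 2.2323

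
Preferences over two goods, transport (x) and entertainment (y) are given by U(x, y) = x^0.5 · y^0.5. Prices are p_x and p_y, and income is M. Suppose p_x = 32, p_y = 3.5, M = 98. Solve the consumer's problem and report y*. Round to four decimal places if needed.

The MRS is y/x. Set MRS = p_x/p_y.
So 0.5·p_y·y = 0.5·p_x·x; combined with the budget, a share 0.5 of income goes to x.
Demand: x*(p_x,p_y,M) = 0.5·M/p_x and y* = 0.5·M/p_y.
At p_x=32, p_y=3.5, M=98: y* = 0.5·98/3.5 = 14.

y* = 14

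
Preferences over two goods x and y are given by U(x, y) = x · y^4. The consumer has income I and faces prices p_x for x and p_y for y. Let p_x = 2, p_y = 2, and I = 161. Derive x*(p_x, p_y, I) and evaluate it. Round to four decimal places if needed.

Tangency: MRS = (1/4)·y/x = p_x/p_y.
So p_y·y = 4·p_x·x; combined with the budget, a share 0.2 of income goes to x.
Demand: x*(p_x,p_y,I) = 0.2·I/p_x and y* = 0.8·I/p_y.
At p_x=2, p_y=2, I=161: x* = 0.2·161/2 = 16.1.

x* = 16.1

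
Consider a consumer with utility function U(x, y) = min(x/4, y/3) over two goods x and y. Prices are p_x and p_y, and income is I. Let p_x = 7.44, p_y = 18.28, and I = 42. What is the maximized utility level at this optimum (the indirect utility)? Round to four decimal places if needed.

V = 0.4965

Leontief preferences: the optimum is at the kink where x/4 = y/3, i.e. y = (3/4)·x.
Budget: p_x·x + p_y·(3/4)·x = I, so (4·p_x + 3·p_y)·x = 4·I.
Demand: x*(p_x,p_y,I) = 4·I/(4·p_x + 3·p_y), y* = 3·I/(4·p_x + 3·p_y).
Here 4·7.44 + 3·18.28 = 84.6, giving x* = 1.9858 and y* = 1.4894.
Utility at the optimum: U(1.9858, 1.4894) = 0.4965.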